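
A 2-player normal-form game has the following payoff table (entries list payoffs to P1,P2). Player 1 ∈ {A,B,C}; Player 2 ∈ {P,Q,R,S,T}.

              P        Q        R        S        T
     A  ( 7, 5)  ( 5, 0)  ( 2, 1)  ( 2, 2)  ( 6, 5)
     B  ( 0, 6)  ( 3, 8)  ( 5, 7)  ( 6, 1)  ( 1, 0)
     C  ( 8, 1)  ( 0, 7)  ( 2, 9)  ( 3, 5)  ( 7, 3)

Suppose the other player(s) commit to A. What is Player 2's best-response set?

P2 best: {P,T}

u_2(P vs A) = 5
u_2(Q vs A) = 0
u_2(R vs A) = 1
u_2(S vs A) = 2
u_2(T vs A) = 5
max payoff 5 at {P,T}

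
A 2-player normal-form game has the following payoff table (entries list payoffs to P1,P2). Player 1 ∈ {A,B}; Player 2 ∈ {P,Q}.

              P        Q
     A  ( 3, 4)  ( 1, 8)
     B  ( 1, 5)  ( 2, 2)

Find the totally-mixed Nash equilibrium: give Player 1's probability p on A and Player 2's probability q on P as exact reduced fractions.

P1 indiff ⇒ q·3+(1-q)·1 = q·1+(1-q)·2 ⇒ q(2) = (1-q)(1) ⇒ q = 1/3
P2 indiff ⇒ p·4+(1-p)·5 = p·8+(1-p)·2 ⇒ p(-4) = (1-p)(-3) ⇒ p = 3/7

P1 mixes 3/7 on A; P2 mixes 1/3 on P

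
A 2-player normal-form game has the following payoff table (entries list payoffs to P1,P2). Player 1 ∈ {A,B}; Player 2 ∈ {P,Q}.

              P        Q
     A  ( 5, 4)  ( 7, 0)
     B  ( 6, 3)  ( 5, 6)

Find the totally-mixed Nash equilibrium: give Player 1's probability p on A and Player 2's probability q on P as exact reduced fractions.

(p,q) = (3/7, 2/3)

P1 indiff ⇒ q·5+(1-q)·7 = q·6+(1-q)·5 ⇒ q(-1) = (1-q)(-2) ⇒ q = 2/3
P2 indiff ⇒ p·4+(1-p)·3 = p·0+(1-p)·6 ⇒ p(4) = (1-p)(3) ⇒ p = 3/7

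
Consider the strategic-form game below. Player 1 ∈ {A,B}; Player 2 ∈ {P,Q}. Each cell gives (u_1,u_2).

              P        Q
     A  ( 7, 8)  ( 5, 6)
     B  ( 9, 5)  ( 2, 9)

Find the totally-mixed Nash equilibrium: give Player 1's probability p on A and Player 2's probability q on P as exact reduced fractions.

(p,q) = (2/3, 3/5)

P1 indiff ⇒ q·7+(1-q)·5 = q·9+(1-q)·2 ⇒ q(-2) = (1-q)(-3) ⇒ q = 3/5
P2 indiff ⇒ p·8+(1-p)·5 = p·6+(1-p)·9 ⇒ p(2) = (1-p)(4) ⇒ p = 2/3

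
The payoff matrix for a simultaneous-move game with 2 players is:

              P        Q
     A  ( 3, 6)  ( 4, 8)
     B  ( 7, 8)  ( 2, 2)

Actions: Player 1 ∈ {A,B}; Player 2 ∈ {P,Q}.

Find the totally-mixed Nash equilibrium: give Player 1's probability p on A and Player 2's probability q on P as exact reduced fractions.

P1 indiff ⇒ q·3+(1-q)·4 = q·7+(1-q)·2 ⇒ q(-4) = (1-q)(-2) ⇒ q = 1/3
P2 indiff ⇒ p·6+(1-p)·8 = p·8+(1-p)·2 ⇒ p(-2) = (1-p)(-6) ⇒ p = 3/4

p=3/4, q=1/3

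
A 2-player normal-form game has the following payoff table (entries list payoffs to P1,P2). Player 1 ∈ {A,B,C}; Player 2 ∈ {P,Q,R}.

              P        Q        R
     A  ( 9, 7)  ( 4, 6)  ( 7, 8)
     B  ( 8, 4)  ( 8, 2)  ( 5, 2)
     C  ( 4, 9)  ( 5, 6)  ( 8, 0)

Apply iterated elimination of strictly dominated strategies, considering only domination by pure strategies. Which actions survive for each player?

IESDS → P1:{A,C} P2:{P,R}

P2 drop Q (P beats it: A:7>6 B:4>2 C:9>6)
P1 drop B (A beats it: P:9>8 R:7>5)
P1→{A,C} P2→{P,R}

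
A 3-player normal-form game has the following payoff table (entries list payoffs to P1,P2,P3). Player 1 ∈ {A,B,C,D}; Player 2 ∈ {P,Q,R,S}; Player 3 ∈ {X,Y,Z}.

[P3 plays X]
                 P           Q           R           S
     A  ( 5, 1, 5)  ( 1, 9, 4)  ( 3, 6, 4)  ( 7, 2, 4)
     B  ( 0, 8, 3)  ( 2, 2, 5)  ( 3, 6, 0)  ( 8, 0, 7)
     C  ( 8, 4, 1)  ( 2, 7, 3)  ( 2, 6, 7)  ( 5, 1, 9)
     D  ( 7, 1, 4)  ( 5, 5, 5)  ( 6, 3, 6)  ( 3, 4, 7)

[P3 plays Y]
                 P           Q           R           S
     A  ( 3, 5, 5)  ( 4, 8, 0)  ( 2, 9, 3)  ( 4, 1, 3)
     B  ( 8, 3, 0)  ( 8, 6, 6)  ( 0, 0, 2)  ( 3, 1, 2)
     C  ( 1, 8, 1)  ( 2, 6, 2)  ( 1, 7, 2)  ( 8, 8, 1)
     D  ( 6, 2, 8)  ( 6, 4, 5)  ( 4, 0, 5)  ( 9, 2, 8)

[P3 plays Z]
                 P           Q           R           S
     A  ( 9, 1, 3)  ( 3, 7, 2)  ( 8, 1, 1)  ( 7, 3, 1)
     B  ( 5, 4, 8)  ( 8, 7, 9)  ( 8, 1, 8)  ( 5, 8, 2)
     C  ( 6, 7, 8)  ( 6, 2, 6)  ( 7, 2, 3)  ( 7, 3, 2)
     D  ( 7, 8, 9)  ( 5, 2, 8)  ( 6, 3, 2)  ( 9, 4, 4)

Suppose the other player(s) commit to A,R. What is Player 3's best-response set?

u_3(X vs A,R) = 4
u_3(Y vs A,R) = 3
u_3(Z vs A,R) = 1
max payoff 4 at {X}

BR_3 = {X}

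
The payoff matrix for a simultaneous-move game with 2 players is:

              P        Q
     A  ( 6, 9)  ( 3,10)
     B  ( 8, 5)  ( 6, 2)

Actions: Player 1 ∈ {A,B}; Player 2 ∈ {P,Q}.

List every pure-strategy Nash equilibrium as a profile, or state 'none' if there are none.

Nash profiles: (B,P)

(A,P): not NE [P1→B gives 8>6; P2→Q gives 10>9]
(A,Q): not NE [P1→B gives 6>3]
(B,P): NE
(B,Q): not NE [P2→P gives 5>2]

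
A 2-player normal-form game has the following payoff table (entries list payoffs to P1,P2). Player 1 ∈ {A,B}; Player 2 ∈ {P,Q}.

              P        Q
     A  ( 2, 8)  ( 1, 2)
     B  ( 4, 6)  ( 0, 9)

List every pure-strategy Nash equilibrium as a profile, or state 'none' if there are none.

PSNE: ∅

(A,P): not NE [P1→B gives 4>2]
(A,Q): not NE [P2→P gives 8>2]
(B,P): not NE [P2→Q gives 9>6]
(B,Q): not NE [P1→A gives 1>0]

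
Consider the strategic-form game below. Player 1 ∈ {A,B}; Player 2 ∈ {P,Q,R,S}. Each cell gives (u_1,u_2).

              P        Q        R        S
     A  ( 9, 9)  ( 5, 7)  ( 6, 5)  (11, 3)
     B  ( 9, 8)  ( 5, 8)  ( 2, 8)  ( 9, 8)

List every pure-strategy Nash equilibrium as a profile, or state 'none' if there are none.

Nash profiles: (A,P), (B,P), (B,Q)

(A,P): NE
(A,Q): not NE [P2→P gives 9>7]
(A,R): not NE [P2→P gives 9>5]
(A,S): not NE [P2→P gives 9>3]
(B,P): NE
(B,Q): NE
(B,R): not NE [P1→A gives 6>2]
(B,S): not NE [P1→A gives 11>9]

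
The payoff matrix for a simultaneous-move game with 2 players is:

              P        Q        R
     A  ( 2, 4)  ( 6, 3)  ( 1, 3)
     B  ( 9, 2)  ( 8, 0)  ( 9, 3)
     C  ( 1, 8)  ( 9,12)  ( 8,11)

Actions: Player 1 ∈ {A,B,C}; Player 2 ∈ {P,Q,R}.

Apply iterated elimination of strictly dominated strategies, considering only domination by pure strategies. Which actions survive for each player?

Remaining: P1:{B,C} P2:{Q,R}

P1 drop A (B beats it: P:9>2 Q:8>6 R:9>1)
P2 drop P (R beats it: B:3>2 C:11>8)
P1→{B,C} P2→{Q,R}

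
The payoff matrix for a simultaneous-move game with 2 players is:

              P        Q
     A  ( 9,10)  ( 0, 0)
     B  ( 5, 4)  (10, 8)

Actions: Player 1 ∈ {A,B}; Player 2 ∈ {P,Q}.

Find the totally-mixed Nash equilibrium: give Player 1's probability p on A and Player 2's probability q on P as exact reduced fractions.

P1 indiff ⇒ q·9+(1-q)·0 = q·5+(1-q)·10 ⇒ q(4) = (1-q)(10) ⇒ q = 5/7
P2 indiff ⇒ p·10+(1-p)·4 = p·0+(1-p)·8 ⇒ p(10) = (1-p)(4) ⇒ p = 2/7

p=2/7, q=5/7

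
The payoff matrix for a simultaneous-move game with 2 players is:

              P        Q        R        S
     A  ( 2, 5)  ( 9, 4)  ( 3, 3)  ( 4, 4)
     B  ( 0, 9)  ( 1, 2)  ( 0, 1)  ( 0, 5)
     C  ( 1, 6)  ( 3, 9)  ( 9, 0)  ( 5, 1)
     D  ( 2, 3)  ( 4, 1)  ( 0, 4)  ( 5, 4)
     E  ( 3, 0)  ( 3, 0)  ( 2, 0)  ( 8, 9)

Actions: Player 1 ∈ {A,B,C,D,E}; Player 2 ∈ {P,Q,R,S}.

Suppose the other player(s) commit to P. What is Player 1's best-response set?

argmax u_1 = {E}

u_1(A vs P) = 2
u_1(B vs P) = 0
u_1(C vs P) = 1
u_1(D vs P) = 2
u_1(E vs P) = 3
max payoff 3 at {E}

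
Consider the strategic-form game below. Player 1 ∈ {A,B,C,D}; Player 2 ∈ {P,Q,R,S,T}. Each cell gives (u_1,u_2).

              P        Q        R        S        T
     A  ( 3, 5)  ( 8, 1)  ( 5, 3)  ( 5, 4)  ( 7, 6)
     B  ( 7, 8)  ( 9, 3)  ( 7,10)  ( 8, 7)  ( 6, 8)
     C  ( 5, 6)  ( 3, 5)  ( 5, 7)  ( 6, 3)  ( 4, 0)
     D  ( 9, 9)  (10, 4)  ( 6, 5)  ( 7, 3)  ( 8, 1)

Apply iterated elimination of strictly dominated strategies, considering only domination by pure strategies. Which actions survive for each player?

Remaining: P1:{B,D} P2:{P,R}

P1 drop A (D beats it: P:9>3 Q:10>8 R:6>5 S:7>5 T:8>7)
P1 drop C (B beats it: P:7>5 Q:9>3 R:7>5 S:8>6 T:6>4)
P2 drop Q (P beats it: B:8>3 D:9>4)
P2 drop S (P beats it: B:8>7 D:9>3)
P2 drop T (R beats it: B:10>8 D:5>1)
P1→{B,D} P2→{P,R}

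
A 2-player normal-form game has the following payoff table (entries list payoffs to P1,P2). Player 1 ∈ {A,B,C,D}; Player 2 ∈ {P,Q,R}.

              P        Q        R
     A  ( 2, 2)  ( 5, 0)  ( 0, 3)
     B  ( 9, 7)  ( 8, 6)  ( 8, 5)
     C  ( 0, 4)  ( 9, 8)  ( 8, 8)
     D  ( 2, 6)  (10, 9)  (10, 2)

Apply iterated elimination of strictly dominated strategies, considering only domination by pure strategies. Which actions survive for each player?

P1 drop A (B beats it: P:9>2 Q:8>5 R:8>0)
P1 drop C (D beats it: P:2>0 Q:10>9 R:10>8)
P2 drop R (P beats it: B:7>5 D:6>2)
P1→{B,D} P2→{P,Q}

Survivors P1:{B,D} P2:{P,Q}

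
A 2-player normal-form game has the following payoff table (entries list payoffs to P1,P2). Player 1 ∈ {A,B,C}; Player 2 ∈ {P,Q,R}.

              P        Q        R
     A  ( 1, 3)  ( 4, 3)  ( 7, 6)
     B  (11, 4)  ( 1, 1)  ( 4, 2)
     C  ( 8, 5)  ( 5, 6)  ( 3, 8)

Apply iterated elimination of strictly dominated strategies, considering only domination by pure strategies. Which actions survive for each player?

P2 drop Q (R beats it: A:6>3 B:2>1 C:8>6)
P1 drop C (B beats it: P:11>8 R:4>3)
P1→{A,B} P2→{P,R}

IESDS → P1:{A,B} P2:{P,R}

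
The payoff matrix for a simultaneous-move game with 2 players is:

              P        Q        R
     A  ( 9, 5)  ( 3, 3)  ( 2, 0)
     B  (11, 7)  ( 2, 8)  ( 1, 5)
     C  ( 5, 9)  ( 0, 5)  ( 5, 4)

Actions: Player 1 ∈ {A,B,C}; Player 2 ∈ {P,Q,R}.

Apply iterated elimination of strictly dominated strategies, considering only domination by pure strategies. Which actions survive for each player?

P2 drop R (P beats it: A:5>0 B:7>5 C:9>4)
P1 drop C (A beats it: P:9>5 Q:3>0)
P1→{A,B} P2→{P,Q}

Remaining: P1:{A,B} P2:{P,Q}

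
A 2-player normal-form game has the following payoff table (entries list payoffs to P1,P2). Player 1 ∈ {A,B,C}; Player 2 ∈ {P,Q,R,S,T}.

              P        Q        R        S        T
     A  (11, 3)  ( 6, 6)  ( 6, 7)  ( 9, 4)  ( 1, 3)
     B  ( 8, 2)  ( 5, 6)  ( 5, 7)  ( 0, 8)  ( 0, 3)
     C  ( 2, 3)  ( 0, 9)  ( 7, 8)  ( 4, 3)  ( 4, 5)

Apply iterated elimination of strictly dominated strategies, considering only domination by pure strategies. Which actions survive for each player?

Survivors P1:{A,C} P2:{Q,R}

P1 drop B (A beats it: P:11>8 Q:6>5 R:6>5 S:9>0 T:1>0)
P2 drop P (Q beats it: A:6>3 C:9>3)
P2 drop S (Q beats it: A:6>4 C:9>3)
P2 drop T (Q beats it: A:6>3 C:9>5)
P1→{A,C} P2→{Q,R}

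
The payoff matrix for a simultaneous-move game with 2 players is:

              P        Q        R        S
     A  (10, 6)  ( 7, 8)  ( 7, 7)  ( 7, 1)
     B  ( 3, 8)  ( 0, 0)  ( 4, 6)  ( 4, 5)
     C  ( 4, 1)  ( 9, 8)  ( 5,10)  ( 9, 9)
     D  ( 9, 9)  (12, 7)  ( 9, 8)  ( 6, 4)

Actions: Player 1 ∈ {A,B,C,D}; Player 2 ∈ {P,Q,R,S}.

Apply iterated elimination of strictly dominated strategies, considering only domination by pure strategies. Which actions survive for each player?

Remaining: P1:{A,D} P2:{P,Q,R}

P1 drop B (A beats it: P:10>3 Q:7>0 R:7>4 S:7>4)
P2 drop S (R beats it: A:7>1 C:10>9 D:8>4)
P1 drop C (D beats it: P:9>4 Q:12>9 R:9>5)
P1→{A,D} P2→{P,Q,R}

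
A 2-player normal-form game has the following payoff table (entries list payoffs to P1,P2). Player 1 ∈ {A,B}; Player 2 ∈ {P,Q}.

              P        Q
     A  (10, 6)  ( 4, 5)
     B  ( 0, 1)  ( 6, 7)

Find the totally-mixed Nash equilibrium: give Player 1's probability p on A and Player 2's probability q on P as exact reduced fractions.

P1 indiff ⇒ q·10+(1-q)·4 = q·0+(1-q)·6 ⇒ q(10) = (1-q)(2) ⇒ q = 1/6
P2 indiff ⇒ p·6+(1-p)·1 = p·5+(1-p)·7 ⇒ p(1) = (1-p)(6) ⇒ p = 6/7

p=6/7, q=1/6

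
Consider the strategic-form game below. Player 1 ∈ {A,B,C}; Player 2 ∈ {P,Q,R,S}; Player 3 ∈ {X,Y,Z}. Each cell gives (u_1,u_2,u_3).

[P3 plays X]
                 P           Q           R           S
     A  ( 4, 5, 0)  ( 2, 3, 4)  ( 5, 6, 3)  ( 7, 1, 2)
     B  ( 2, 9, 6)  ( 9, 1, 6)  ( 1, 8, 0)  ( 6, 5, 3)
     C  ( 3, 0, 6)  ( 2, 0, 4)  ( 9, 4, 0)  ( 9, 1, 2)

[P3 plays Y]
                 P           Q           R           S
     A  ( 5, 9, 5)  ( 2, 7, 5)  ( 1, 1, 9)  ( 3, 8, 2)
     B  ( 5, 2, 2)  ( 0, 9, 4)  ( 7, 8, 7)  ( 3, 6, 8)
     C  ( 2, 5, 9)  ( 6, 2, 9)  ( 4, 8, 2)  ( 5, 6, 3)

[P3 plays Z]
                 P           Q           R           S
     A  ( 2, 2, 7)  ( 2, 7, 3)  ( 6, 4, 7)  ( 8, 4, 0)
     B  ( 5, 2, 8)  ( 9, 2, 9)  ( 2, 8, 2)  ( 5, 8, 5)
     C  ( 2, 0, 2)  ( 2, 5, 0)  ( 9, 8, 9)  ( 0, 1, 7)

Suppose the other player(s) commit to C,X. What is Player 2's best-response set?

u_2(P vs C,X) = 0
u_2(Q vs C,X) = 0
u_2(R vs C,X) = 4
u_2(S vs C,X) = 1
max payoff 4 at {R}

argmax u_2 = {R}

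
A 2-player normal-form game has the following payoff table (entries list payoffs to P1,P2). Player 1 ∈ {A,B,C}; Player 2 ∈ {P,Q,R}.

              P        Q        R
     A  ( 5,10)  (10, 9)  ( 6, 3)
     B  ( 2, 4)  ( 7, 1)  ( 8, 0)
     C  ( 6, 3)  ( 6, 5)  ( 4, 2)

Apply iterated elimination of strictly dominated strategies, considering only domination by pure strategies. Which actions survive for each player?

P2 drop R (P beats it: A:10>3 B:4>0 C:3>2)
P1 drop B (A beats it: P:5>2 Q:10>7)
P1→{A,C} P2→{P,Q}

Survivors P1:{A,C} P2:{P,Q}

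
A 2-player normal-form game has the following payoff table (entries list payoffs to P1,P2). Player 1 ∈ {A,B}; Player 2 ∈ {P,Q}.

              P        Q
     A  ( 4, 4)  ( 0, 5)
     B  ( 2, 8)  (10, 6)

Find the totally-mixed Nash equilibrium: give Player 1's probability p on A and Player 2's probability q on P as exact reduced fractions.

(p,q) = (2/3, 5/6)

P1 indiff ⇒ q·4+(1-q)·0 = q·2+(1-q)·10 ⇒ q(2) = (1-q)(10) ⇒ q = 5/6
P2 indiff ⇒ p·4+(1-p)·8 = p·5+(1-p)·6 ⇒ p(-1) = (1-p)(-2) ⇒ p = 2/3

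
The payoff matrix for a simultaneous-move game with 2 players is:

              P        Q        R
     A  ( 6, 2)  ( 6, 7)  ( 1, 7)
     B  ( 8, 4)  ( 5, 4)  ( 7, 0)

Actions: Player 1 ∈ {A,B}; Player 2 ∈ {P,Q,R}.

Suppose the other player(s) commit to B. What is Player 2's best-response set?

argmax u_2 = {P,Q}

u_2(P vs B) = 4
u_2(Q vs B) = 4
u_2(R vs B) = 0
max payoff 4 at {P,Q}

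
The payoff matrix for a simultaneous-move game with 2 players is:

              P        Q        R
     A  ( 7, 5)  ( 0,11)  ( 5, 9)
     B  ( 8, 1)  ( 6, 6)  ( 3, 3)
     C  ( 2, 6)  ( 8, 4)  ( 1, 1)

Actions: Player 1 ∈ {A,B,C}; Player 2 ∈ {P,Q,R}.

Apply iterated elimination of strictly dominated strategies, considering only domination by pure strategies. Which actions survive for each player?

P2 drop R (Q beats it: A:11>9 B:6>3 C:4>1)
P1 drop A (B beats it: P:8>7 Q:6>0)
P1→{B,C} P2→{P,Q}

Survivors P1:{B,C} P2:{P,Q}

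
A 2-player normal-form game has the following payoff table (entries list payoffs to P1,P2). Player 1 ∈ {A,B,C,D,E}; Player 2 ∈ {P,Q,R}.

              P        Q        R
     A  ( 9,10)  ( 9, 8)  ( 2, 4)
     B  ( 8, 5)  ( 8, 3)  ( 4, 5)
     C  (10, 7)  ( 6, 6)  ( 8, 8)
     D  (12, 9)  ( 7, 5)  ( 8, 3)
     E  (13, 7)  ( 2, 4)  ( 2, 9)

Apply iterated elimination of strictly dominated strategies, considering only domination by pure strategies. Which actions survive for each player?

P2 drop Q (P beats it: A:10>8 B:5>3 C:7>6 D:9>5 E:7>4)
P1 drop A (C beats it: P:10>9 R:8>2)
P1 drop B (C beats it: P:10>8 R:8>4)
P1→{C,D,E} P2→{P,R}

Remaining: P1:{C,D,E} P2:{P,R}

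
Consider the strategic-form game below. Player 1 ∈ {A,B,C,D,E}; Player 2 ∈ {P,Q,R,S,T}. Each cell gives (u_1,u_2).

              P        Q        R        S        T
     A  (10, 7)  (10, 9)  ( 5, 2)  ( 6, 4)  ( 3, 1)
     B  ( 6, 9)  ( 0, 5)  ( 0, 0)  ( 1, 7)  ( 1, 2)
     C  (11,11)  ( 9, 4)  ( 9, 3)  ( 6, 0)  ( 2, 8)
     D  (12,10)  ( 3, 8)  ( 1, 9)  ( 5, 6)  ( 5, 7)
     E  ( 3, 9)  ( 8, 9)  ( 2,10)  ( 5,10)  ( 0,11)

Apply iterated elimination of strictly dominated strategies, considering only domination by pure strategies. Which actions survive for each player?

P1 drop B (A beats it: P:10>6 Q:10>0 R:5>0 S:6>1 T:3>1)
P1 drop E (A beats it: P:10>3 Q:10>8 R:5>2 S:6>5 T:3>0)
P2 drop R (P beats it: A:7>2 C:11>3 D:10>9)
P2 drop S (P beats it: A:7>4 C:11>0 D:10>6)
P2 drop T (P beats it: A:7>1 C:11>8 D:10>7)
P1→{A,C,D} P2→{P,Q}

Remaining: P1:{A,C,D} P2:{P,Q}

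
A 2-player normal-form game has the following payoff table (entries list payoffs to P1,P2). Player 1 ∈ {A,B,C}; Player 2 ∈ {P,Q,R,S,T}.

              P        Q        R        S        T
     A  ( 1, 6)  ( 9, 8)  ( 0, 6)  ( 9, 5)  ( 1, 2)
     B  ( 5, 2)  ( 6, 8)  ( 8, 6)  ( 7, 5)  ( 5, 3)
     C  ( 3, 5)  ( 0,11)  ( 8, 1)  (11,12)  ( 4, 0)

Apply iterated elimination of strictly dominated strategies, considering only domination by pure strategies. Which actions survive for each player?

Survivors P1:{A,C} P2:{Q,S}

P2 drop P (Q beats it: A:8>6 B:8>2 C:11>5)
P2 drop R (Q beats it: A:8>6 B:8>6 C:11>1)
P2 drop T (Q beats it: A:8>2 B:8>3 C:11>0)
P1 drop B (A beats it: Q:9>6 S:9>7)
P1→{A,C} P2→{Q,S}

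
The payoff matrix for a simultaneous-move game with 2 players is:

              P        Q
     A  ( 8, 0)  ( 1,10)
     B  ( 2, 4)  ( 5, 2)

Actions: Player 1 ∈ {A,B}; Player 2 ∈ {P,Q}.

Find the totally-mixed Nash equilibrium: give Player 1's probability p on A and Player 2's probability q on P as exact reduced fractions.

P1 indiff ⇒ q·8+(1-q)·1 = q·2+(1-q)·5 ⇒ q(6) = (1-q)(4) ⇒ q = 2/5
P2 indiff ⇒ p·0+(1-p)·4 = p·10+(1-p)·2 ⇒ p(-10) = (1-p)(-2) ⇒ p = 1/6

p=1/6, q=2/5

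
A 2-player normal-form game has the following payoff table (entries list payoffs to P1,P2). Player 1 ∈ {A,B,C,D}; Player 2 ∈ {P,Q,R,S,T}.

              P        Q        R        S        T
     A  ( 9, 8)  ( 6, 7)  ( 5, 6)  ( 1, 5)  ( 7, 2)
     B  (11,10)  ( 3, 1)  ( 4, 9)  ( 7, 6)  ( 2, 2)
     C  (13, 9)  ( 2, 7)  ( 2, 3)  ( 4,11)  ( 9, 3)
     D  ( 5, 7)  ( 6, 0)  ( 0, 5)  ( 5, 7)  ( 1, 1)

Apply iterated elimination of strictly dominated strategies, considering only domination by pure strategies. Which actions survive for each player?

P2 drop Q (P beats it: A:8>7 B:10>1 C:9>7 D:7>0)
P1 drop D (B beats it: P:11>5 R:4>0 S:7>5 T:2>1)
P2 drop R (P beats it: A:8>6 B:10>9 C:9>3)
P1 drop A (C beats it: P:13>9 S:4>1 T:9>7)
P2 drop T (P beats it: B:10>2 C:9>3)
P1→{B,C} P2→{P,S}

IESDS → P1:{B,C} P2:{P,S}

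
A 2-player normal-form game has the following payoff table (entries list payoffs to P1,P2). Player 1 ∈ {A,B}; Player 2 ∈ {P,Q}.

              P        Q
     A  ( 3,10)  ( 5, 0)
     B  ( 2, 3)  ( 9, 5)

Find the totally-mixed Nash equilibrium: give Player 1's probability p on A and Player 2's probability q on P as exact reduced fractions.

(p,q) = (1/6, 4/5)

P1 indiff ⇒ q·3+(1-q)·5 = q·2+(1-q)·9 ⇒ q(1) = (1-q)(4) ⇒ q = 4/5
P2 indiff ⇒ p·10+(1-p)·3 = p·0+(1-p)·5 ⇒ p(10) = (1-p)(2) ⇒ p = 1/6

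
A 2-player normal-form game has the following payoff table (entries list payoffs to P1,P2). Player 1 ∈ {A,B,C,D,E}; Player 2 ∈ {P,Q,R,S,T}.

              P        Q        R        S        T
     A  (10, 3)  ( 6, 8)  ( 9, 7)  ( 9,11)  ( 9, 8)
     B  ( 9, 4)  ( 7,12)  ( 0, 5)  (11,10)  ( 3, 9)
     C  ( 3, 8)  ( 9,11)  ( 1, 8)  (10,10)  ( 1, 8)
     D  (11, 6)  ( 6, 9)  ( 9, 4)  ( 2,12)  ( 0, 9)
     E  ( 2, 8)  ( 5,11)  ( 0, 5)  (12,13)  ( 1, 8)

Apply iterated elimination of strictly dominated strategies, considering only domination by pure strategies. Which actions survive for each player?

P2 drop P (Q beats it: A:8>3 B:12>4 C:11>8 D:9>6 E:11>8)
P2 drop R (Q beats it: A:8>7 B:12>5 C:11>8 D:9>4 E:11>5)
P1 drop D (B beats it: Q:7>6 S:11>2 T:3>0)
P2 drop T (S beats it: A:11>8 B:10>9 C:10>8 E:13>8)
P1 drop A (B beats it: Q:7>6 S:11>9)
P1→{B,C,E} P2→{Q,S}

Survivors P1:{B,C,E} P2:{Q,S}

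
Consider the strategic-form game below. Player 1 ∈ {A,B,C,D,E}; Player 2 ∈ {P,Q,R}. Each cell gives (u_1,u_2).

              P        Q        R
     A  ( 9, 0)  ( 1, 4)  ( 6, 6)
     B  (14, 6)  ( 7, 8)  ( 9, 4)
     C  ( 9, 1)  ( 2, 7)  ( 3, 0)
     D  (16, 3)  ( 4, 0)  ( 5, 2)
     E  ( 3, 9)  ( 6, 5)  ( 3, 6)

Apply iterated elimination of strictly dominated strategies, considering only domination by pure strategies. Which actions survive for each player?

P1 drop A (B beats it: P:14>9 Q:7>1 R:9>6)
P1 drop C (B beats it: P:14>9 Q:7>2 R:9>3)
P1 drop E (B beats it: P:14>3 Q:7>6 R:9>3)
P2 drop R (P beats it: B:6>4 D:3>2)
P1→{B,D} P2→{P,Q}

Survivors P1:{B,D} P2:{P,Q}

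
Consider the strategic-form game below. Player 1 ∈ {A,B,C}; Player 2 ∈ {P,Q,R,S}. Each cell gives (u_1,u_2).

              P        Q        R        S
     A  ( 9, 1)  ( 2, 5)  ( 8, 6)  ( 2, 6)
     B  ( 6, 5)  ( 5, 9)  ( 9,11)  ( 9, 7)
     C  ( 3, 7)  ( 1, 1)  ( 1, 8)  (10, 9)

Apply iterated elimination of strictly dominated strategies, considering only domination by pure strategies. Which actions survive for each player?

P2 drop P (R beats it: A:6>1 B:11>5 C:8>7)
P1 drop A (B beats it: Q:5>2 R:9>8 S:9>2)
P2 drop Q (R beats it: B:11>9 C:8>1)
P1→{B,C} P2→{R,S}

Remaining: P1:{B,C} P2:{R,S}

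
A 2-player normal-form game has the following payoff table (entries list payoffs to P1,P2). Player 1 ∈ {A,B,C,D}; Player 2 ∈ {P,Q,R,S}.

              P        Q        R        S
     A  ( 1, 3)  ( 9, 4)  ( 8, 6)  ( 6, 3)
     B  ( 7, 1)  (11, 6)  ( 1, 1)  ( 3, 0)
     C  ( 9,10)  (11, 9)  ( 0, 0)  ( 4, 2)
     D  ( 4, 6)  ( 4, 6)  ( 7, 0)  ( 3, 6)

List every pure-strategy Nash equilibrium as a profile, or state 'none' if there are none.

Nash profiles: (A,R), (B,Q), (C,P)

(A,P): not NE [P1→C gives 9>1; P2→R gives 6>3]
(A,Q): not NE [P1→C gives 11>9; P2→R gives 6>4]
(A,R): NE
(A,S): not NE [P2→R gives 6>3]
(B,P): not NE [P1→C gives 9>7; P2→Q gives 6>1]
(B,Q): NE
(B,R): not NE [P1→A gives 8>1; P2→Q gives 6>1]
(B,S): not NE [P1→A gives 6>3; P2→Q gives 6>0]
(C,P): NE
(C,Q): not NE [P2→P gives 10>9]
(C,R): not NE [P1→A gives 8>0; P2→P gives 10>0]
(C,S): not NE [P1→A gives 6>4; P2→P gives 10>2]
(D,P): not NE [P1→C gives 9>4]
(D,Q): not NE [P1→C gives 11>4]
(D,R): not NE [P1→A gives 8>7; P2→S gives 6>0]
(D,S): not NE [P1→A gives 6>3]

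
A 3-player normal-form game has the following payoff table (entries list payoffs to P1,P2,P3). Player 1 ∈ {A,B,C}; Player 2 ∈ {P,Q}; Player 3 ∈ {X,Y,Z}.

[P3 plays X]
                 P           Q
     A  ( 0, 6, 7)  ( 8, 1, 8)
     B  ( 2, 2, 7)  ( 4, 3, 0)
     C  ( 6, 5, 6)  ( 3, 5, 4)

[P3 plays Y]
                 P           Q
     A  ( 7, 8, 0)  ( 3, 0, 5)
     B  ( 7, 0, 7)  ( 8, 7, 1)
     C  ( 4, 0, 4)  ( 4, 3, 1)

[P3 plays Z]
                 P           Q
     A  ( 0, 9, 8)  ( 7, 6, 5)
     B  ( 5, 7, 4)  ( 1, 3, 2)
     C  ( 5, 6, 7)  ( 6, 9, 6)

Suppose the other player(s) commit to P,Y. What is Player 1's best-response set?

u_1(A vs P,Y) = 7
u_1(B vs P,Y) = 7
u_1(C vs P,Y) = 4
max payoff 7 at {A,B}

BR_1 = {A,B}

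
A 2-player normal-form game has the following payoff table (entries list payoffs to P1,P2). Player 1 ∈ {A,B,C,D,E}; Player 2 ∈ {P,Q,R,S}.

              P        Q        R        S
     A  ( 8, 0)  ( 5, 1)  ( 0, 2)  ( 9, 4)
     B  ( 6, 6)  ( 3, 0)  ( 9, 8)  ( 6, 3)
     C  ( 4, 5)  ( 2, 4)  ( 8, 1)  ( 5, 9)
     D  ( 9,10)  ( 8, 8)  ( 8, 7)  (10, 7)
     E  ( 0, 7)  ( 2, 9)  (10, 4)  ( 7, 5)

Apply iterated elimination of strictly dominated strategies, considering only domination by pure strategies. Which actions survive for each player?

Remaining: P1:{B,D,E} P2:{P,Q,R}

P1 drop A (D beats it: P:9>8 Q:8>5 R:8>0 S:10>9)
P1 drop C (B beats it: P:6>4 Q:3>2 R:9>8 S:6>5)
P2 drop S (P beats it: B:6>3 D:10>7 E:7>5)
P1→{B,D,E} P2→{P,Q,R}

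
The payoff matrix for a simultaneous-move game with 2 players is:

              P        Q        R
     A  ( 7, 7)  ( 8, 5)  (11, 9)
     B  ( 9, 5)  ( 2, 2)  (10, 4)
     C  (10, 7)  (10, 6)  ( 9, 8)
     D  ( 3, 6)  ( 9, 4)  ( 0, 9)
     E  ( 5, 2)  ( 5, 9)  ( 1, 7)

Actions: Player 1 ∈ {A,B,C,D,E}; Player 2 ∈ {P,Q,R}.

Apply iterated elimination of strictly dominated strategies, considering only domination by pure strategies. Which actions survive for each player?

P1 drop D (C beats it: P:10>3 Q:10>9 R:9>0)
P1 drop E (A beats it: P:7>5 Q:8>5 R:11>1)
P2 drop Q (P beats it: A:7>5 B:5>2 C:7>6)
P1→{A,B,C} P2→{P,R}

Survivors P1:{A,B,C} P2:{P,R}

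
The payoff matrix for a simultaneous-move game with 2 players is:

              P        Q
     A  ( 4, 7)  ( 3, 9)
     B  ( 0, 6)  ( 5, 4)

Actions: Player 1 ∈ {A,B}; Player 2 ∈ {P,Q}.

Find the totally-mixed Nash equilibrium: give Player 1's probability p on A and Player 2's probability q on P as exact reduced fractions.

P1 mixes 1/2 on A; P2 mixes 1/3 on P

P1 indiff ⇒ q·4+(1-q)·3 = q·0+(1-q)·5 ⇒ q(4) = (1-q)(2) ⇒ q = 1/3
P2 indiff ⇒ p·7+(1-p)·6 = p·9+(1-p)·4 ⇒ p(-2) = (1-p)(-2) ⇒ p = 1/2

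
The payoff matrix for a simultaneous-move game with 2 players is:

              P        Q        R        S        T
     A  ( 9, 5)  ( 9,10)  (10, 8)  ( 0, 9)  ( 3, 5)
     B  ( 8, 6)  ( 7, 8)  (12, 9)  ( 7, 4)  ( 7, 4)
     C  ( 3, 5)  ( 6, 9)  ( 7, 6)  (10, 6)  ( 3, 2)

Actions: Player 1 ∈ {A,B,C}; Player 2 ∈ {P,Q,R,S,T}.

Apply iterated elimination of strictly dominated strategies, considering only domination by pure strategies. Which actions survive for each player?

P2 drop P (Q beats it: A:10>5 B:8>6 C:9>5)
P2 drop S (Q beats it: A:10>9 B:8>4 C:9>6)
P1 drop C (B beats it: Q:7>6 R:12>7 T:7>3)
P2 drop T (Q beats it: A:10>5 B:8>4)
P1→{A,B} P2→{Q,R}

Remaining: P1:{A,B} P2:{Q,R}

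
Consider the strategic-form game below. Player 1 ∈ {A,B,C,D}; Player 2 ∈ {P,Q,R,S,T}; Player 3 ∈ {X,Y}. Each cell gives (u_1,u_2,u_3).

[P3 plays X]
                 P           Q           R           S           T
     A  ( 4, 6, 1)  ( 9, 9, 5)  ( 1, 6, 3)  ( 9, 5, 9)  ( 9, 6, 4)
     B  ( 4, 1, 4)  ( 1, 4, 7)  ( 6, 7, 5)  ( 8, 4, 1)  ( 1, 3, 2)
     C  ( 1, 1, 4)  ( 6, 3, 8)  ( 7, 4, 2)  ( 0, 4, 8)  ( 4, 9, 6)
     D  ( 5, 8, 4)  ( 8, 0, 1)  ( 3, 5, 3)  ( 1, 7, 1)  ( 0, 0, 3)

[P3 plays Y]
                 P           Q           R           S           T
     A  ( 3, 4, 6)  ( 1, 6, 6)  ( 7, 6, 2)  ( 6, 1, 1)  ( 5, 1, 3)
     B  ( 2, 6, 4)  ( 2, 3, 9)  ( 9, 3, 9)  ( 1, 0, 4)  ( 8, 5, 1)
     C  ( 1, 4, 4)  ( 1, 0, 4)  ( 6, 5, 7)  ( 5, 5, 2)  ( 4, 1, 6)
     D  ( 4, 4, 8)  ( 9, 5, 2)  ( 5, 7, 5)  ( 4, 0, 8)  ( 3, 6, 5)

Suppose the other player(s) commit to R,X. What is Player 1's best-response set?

P1 best: {C}

u_1(A vs R,X) = 1
u_1(B vs R,X) = 6
u_1(C vs R,X) = 7
u_1(D vs R,X) = 3
max payoff 7 at {C}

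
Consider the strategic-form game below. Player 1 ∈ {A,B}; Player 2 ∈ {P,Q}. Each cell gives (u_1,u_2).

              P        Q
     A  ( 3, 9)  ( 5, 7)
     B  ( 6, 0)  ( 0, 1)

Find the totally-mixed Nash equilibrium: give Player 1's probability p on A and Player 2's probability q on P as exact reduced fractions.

P1 indiff ⇒ q·3+(1-q)·5 = q·6+(1-q)·0 ⇒ q(-3) = (1-q)(-5) ⇒ q = 5/8
P2 indiff ⇒ p·9+(1-p)·0 = p·7+(1-p)·1 ⇒ p(2) = (1-p)(1) ⇒ p = 1/3

P1 mixes 1/3 on A; P2 mixes 5/8 on P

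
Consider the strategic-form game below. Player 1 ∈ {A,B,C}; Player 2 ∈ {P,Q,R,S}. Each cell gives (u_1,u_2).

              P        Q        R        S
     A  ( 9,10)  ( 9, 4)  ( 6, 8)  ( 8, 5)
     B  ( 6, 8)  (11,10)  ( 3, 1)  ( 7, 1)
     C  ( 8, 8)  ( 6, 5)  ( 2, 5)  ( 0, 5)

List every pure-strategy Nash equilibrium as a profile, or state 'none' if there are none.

Nash profiles: (A,P), (B,Q)

(A,P): NE
(A,Q): not NE [P1→B gives 11>9; P2→P gives 10>4]
(A,R): not NE [P2→P gives 10>8]
(A,S): not NE [P2→P gives 10>5]
(B,P): not NE [P1→A gives 9>6; P2→Q gives 10>8]
(B,Q): NE
(B,R): not NE [P1→A gives 6>3; P2→Q gives 10>1]
(B,S): not NE [P1→A gives 8>7; P2→Q gives 10>1]
(C,P): not NE [P1→A gives 9>8]
(C,Q): not NE [P1→B gives 11>6; P2→P gives 8>5]
(C,R): not NE [P1→A gives 6>2; P2→P gives 8>5]
(C,S): not NE [P1→A gives 8>0; P2→P gives 8>5]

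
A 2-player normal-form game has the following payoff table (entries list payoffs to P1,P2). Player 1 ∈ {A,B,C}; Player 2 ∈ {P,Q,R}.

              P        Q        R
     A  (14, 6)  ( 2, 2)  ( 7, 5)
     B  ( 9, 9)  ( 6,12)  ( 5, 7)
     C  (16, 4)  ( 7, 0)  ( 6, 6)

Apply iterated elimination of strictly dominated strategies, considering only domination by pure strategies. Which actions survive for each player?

Survivors P1:{A,C} P2:{P,R}

P1 drop B (C beats it: P:16>9 Q:7>6 R:6>5)
P2 drop Q (P beats it: A:6>2 C:4>0)
P1→{A,C} P2→{P,R}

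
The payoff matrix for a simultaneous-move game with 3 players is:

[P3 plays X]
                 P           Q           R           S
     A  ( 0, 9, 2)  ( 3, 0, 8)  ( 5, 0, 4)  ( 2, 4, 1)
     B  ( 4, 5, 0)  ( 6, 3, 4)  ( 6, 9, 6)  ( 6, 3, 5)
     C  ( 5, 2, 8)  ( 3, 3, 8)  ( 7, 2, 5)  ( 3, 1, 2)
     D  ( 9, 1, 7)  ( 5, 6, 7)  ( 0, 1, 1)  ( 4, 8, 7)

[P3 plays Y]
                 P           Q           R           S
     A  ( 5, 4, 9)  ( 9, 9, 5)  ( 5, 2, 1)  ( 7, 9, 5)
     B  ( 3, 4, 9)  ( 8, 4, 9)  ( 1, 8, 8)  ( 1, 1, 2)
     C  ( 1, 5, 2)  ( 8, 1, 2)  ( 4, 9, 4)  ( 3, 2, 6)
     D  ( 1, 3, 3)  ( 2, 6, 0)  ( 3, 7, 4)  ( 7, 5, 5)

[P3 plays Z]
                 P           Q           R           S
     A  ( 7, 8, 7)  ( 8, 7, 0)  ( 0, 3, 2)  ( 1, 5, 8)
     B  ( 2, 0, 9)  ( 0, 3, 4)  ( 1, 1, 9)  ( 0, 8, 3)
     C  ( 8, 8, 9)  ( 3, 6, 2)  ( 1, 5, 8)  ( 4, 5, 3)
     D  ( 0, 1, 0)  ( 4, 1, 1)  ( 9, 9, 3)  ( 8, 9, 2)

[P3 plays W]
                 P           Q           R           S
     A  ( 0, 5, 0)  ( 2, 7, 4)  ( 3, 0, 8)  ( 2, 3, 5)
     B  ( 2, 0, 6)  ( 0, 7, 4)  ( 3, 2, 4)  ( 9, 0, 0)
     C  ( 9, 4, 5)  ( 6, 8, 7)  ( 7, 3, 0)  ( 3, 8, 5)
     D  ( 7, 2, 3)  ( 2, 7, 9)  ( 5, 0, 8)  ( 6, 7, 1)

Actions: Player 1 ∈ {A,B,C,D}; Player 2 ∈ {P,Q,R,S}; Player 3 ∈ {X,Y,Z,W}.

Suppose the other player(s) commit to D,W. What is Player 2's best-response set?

u_2(P vs D,W) = 2
u_2(Q vs D,W) = 7
u_2(R vs D,W) = 0
u_2(S vs D,W) = 7
max payoff 7 at {Q,S}

argmax u_2 = {Q,S}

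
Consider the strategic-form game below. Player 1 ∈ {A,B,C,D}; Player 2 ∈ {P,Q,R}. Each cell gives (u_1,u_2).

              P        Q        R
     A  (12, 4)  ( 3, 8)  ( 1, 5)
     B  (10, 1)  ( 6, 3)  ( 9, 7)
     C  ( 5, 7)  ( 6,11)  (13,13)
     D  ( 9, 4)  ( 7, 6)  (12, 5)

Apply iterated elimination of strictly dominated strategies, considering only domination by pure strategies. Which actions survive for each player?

IESDS → P1:{C,D} P2:{Q,R}

P2 drop P (Q beats it: A:8>4 B:3>1 C:11>7 D:6>4)
P1 drop A (B beats it: Q:6>3 R:9>1)
P1 drop B (D beats it: Q:7>6 R:12>9)
P1→{C,D} P2→{Q,R}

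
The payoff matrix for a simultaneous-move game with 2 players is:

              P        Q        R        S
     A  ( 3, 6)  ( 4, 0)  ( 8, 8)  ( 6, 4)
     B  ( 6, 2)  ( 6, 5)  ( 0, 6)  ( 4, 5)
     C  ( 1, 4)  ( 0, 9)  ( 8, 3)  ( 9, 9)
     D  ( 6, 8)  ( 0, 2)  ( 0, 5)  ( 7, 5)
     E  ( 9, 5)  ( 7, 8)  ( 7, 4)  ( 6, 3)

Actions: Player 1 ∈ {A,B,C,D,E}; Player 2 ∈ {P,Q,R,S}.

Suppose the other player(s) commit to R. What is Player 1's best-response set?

P1 best: {A,C}

u_1(A vs R) = 8
u_1(B vs R) = 0
u_1(C vs R) = 8
u_1(D vs R) = 0
u_1(E vs R) = 7
max payoff 8 at {A,C}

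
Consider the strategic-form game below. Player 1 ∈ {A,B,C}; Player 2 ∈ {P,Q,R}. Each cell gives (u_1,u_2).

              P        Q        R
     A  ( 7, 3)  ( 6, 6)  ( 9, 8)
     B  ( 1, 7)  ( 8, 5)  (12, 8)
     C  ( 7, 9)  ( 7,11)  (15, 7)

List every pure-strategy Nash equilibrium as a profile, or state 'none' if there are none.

Equilibria: none

(A,P): not NE [P2→R gives 8>3]
(A,Q): not NE [P1→B gives 8>6; P2→R gives 8>6]
(A,R): not NE [P1→C gives 15>9]
(B,P): not NE [P1→C gives 7>1; P2→R gives 8>7]
(B,Q): not NE [P2→R gives 8>5]
(B,R): not NE [P1→C gives 15>12]
(C,P): not NE [P2→Q gives 11>9]
(C,Q): not NE [P1→B gives 8>7]
(C,R): not NE [P2→Q gives 11>7]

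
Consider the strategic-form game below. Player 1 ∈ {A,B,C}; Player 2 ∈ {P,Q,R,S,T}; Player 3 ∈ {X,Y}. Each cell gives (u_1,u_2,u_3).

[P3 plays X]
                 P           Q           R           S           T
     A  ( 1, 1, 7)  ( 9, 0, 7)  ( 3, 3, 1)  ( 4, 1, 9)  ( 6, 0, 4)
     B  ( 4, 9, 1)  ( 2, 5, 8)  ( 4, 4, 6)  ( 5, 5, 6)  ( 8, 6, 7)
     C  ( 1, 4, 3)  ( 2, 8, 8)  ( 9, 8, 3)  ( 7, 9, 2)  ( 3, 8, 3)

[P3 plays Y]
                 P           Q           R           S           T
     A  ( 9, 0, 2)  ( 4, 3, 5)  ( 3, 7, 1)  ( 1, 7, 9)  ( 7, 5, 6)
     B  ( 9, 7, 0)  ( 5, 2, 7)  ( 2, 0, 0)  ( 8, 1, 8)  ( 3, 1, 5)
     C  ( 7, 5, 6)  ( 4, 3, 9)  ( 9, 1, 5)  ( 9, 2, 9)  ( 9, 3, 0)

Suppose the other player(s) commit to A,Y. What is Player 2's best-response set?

P2 best: {R,S}

u_2(P vs A,Y) = 0
u_2(Q vs A,Y) = 3
u_2(R vs A,Y) = 7
u_2(S vs A,Y) = 7
u_2(T vs A,Y) = 5
max payoff 7 at {R,S}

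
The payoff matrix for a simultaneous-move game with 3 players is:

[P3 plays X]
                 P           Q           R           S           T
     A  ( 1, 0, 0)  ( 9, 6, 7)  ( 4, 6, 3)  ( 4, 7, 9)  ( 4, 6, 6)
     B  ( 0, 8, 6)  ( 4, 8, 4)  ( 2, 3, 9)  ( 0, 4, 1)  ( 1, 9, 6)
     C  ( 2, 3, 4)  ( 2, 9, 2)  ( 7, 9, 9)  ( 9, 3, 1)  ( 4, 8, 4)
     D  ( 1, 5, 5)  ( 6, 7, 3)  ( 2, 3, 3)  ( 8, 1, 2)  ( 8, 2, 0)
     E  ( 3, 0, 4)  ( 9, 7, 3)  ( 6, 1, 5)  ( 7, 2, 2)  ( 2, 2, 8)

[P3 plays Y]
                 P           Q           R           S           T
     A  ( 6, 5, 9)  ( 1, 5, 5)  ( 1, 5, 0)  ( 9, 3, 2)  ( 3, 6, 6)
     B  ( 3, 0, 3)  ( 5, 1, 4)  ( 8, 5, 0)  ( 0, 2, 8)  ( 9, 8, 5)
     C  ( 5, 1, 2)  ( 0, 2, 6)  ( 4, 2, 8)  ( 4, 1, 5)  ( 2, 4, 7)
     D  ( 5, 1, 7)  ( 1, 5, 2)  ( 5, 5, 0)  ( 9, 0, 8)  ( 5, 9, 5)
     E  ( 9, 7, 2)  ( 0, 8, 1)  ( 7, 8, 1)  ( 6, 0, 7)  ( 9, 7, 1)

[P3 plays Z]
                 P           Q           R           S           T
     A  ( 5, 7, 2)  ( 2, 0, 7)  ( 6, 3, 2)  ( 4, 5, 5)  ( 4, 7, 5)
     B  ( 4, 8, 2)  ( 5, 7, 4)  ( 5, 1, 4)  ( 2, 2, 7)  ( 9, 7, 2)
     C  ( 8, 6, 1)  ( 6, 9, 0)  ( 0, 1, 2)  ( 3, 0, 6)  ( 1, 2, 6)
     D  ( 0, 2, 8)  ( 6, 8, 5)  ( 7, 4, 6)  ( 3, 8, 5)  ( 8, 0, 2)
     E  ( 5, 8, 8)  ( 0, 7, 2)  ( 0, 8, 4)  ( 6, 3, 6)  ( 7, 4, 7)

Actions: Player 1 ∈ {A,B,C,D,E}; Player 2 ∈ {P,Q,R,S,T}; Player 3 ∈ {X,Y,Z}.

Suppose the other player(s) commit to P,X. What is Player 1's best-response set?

P1 best: {E}

u_1(A vs P,X) = 1
u_1(B vs P,X) = 0
u_1(C vs P,X) = 2
u_1(D vs P,X) = 1
u_1(E vs P,X) = 3
max payoff 3 at {E}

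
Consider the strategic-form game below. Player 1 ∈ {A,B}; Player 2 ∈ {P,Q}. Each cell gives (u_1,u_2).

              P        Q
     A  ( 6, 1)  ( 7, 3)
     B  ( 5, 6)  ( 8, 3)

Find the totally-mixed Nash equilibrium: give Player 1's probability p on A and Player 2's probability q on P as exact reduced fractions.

(p,q) = (3/5, 1/2)

P1 indiff ⇒ q·6+(1-q)·7 = q·5+(1-q)·8 ⇒ q(1) = (1-q)(1) ⇒ q = 1/2
P2 indiff ⇒ p·1+(1-p)·6 = p·3+(1-p)·3 ⇒ p(-2) = (1-p)(-3) ⇒ p = 3/5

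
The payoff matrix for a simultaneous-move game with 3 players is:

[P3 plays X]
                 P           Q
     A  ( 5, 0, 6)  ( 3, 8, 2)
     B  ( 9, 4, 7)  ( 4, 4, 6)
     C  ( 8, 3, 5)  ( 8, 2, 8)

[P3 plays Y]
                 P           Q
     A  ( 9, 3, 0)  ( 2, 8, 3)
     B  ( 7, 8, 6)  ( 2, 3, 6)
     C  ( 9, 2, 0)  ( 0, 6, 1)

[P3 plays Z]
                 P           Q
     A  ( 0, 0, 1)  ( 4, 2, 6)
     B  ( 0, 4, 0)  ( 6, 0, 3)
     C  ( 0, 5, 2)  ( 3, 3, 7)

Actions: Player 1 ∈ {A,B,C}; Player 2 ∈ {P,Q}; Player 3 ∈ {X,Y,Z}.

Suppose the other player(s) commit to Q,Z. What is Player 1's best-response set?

u_1(A vs Q,Z) = 4
u_1(B vs Q,Z) = 6
u_1(C vs Q,Z) = 3
max payoff 6 at {B}

P1 best: {B}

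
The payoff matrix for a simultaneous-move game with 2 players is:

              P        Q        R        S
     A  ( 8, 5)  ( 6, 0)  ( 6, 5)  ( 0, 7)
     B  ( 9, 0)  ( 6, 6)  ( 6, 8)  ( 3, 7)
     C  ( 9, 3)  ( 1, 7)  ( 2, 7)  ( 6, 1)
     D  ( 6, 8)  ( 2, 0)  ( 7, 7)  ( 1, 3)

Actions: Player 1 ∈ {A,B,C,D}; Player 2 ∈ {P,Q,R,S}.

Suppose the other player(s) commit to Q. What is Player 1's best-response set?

BR_1 = {A,B}

u_1(A vs Q) = 6
u_1(B vs Q) = 6
u_1(C vs Q) = 1
u_1(D vs Q) = 2
max payoff 6 at {A,B}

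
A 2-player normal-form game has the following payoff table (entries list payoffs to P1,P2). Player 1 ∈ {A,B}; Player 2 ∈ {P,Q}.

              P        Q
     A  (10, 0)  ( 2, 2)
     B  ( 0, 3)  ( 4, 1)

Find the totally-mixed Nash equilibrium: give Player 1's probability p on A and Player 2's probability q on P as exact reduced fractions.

P1 indiff ⇒ q·10+(1-q)·2 = q·0+(1-q)·4 ⇒ q(10) = (1-q)(2) ⇒ q = 1/6
P2 indiff ⇒ p·0+(1-p)·3 = p·2+(1-p)·1 ⇒ p(-2) = (1-p)(-2) ⇒ p = 1/2

P1 mixes 1/2 on A; P2 mixes 1/6 on P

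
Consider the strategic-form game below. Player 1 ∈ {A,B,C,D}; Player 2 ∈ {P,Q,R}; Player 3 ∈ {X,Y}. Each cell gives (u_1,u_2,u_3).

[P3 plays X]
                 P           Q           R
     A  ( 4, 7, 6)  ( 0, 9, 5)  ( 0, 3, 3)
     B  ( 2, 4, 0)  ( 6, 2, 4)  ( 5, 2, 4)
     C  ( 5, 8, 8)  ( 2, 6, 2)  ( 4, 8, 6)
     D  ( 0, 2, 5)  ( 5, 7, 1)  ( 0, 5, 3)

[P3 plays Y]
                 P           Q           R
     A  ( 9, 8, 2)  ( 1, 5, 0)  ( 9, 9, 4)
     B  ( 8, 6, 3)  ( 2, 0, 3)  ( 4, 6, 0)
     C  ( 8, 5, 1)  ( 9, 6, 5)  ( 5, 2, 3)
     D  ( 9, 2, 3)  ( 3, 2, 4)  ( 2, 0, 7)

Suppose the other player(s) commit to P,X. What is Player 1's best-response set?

u_1(A vs P,X) = 4
u_1(B vs P,X) = 2
u_1(C vs P,X) = 5
u_1(D vs P,X) = 0
max payoff 5 at {C}

BR_1 = {C}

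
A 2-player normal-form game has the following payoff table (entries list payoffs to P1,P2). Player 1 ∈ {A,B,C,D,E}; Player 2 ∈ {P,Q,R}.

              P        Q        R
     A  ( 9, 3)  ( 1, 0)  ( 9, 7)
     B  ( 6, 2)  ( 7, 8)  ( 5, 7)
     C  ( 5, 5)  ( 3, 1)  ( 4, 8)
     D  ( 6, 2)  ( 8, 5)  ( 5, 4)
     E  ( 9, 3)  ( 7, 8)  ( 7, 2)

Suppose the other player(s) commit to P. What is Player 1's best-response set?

u_1(A vs P) = 9
u_1(B vs P) = 6
u_1(C vs P) = 5
u_1(D vs P) = 6
u_1(E vs P) = 9
max payoff 9 at {A,E}

BR_1 = {A,E}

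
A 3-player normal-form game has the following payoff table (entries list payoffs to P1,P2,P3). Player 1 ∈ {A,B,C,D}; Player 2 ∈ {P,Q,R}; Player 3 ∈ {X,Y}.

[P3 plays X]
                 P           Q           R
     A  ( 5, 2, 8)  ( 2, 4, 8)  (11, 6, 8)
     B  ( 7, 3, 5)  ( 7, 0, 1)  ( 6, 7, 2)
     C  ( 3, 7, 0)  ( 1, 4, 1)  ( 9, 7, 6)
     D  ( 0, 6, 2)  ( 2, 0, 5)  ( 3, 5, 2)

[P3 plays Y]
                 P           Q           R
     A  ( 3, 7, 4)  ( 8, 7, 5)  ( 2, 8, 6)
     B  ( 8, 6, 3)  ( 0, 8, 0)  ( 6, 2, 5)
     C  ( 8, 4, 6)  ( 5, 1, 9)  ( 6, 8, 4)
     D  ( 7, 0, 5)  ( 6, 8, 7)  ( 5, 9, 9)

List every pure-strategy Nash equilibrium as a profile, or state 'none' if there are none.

Nash profiles: (A,R,X)

(A,P,X): not NE [P1→B gives 7>5; P2→R gives 6>2]
(A,P,Y): not NE [P1→C gives 8>3; P2→R gives 8>7; P3→X gives 8>4]
(A,Q,X): not NE [P1→B gives 7>2; P2→R gives 6>4]
(A,Q,Y): not NE [P2→R gives 8>7; P3→X gives 8>5]
(A,R,X): NE
(A,R,Y): not NE [P1→C gives 6>2; P3→X gives 8>6]
(B,P,X): not NE [P2→R gives 7>3]
(B,P,Y): not NE [P2→Q gives 8>6; P3→X gives 5>3]
(B,Q,X): not NE [P2→R gives 7>0]
(B,Q,Y): not NE [P1→A gives 8>0; P3→X gives 1>0]
(B,R,X): not NE [P1→A gives 11>6; P3→Y gives 5>2]
(B,R,Y): not NE [P2→Q gives 8>2]
(C,P,X): not NE [P1→B gives 7>3; P3→Y gives 6>0]
(C,P,Y): not NE [P2→R gives 8>4]
(C,Q,X): not NE [P1→B gives 7>1; P2→R gives 7>4; P3→Y gives 9>1]
(C,Q,Y): not NE [P1→A gives 8>5; P2→R gives 8>1]
(C,R,X): not NE [P1→A gives 11>9]
(C,R,Y): not NE [P3→X gives 6>4]
(D,P,X): not NE [P1→B gives 7>0; P3→Y gives 5>2]
(D,P,Y): not NE [P1→C gives 8>7; P2→R gives 9>0]
(D,Q,X): not NE [P1→B gives 7>2; P2→P gives 6>0; P3→Y gives 7>5]
(D,Q,Y): not NE [P1→A gives 8>6; P2→R gives 9>8]
(D,R,X): not NE [P1→A gives 11>3; P2→P gives 6>5; P3→Y gives 9>2]
(D,R,Y): not NE [P1→C gives 6>5]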